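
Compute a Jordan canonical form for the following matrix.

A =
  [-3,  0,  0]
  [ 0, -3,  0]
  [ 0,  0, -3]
J_1(-3) ⊕ J_1(-3) ⊕ J_1(-3)

The characteristic polynomial is
  det(x·I − A) = x^3 + 9*x^2 + 27*x + 27 = (x + 3)^3

Eigenvalues and multiplicities (the geometric multiplicity of λ is n − rank(A − λI), which equals the number of Jordan blocks for λ):
  λ = -3: algebraic multiplicity = 3, geometric multiplicity = 3

Determining the block sizes for each eigenvalue:
  λ = -3: gm = am = 3, so every block has size 1 → block sizes [1, 1, 1]

Assembling the blocks gives a Jordan form
J =
  [-3,  0,  0]
  [ 0, -3,  0]
  [ 0,  0, -3]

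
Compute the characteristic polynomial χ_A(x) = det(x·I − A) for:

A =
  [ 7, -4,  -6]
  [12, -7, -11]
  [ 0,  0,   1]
x^3 - x^2 - x + 1

Expanding det(x·I − A) (e.g. by cofactor expansion or by noting that A is similar to its Jordan form J, which has the same characteristic polynomial as A) gives
  χ_A(x) = x^3 - x^2 - x + 1
which factors as (x - 1)^2*(x + 1). The eigenvalues (with algebraic multiplicities) are λ = -1 with multiplicity 1, λ = 1 with multiplicity 2.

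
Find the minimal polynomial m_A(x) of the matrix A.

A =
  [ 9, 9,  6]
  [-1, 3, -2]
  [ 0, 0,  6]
x^2 - 12*x + 36

The characteristic polynomial is χ_A(x) = (x - 6)^3, so the eigenvalues are known. The minimal polynomial is
  m_A(x) = Π_λ (x − λ)^{k_λ}
where k_λ is the size of the *largest* Jordan block for λ (equivalently, the smallest k with (A − λI)^k v = 0 for every generalised eigenvector v of λ).

  λ = 6: largest Jordan block has size 2, contributing (x − 6)^2

So m_A(x) = (x - 6)^2 = x^2 - 12*x + 36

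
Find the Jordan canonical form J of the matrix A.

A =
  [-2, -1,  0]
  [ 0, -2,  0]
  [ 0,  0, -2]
J_2(-2) ⊕ J_1(-2)

The characteristic polynomial is
  det(x·I − A) = x^3 + 6*x^2 + 12*x + 8 = (x + 2)^3

Eigenvalues and multiplicities (the geometric multiplicity of λ is n − rank(A − λI), which equals the number of Jordan blocks for λ):
  λ = -2: algebraic multiplicity = 3, geometric multiplicity = 2

Determining the block sizes for each eigenvalue:
  λ = -2: 2 blocks summing to 3 forces exactly one block of size 2 and the rest size 1 → block sizes [2, 1]

Assembling the blocks gives a Jordan form
J =
  [-2,  1,  0]
  [ 0, -2,  0]
  [ 0,  0, -2]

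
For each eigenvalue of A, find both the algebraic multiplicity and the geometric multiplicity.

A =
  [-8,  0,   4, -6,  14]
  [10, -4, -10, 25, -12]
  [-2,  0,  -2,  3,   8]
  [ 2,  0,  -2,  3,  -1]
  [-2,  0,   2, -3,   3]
λ = -4: alg = 2, geom = 2; λ = 0: alg = 3, geom = 1

Step 1 — factor the characteristic polynomial to read off the algebraic multiplicities:
  χ_A(x) = x^3*(x + 4)^2

Step 2 — compute geometric multiplicities via the rank-nullity identity g(λ) = n − rank(A − λI):
  rank(A − (-4)·I) = 3, so dim ker(A − (-4)·I) = n − 3 = 2
  rank(A − (0)·I) = 4, so dim ker(A − (0)·I) = n − 4 = 1

Summary:
  λ = -4: algebraic multiplicity = 2, geometric multiplicity = 2
  λ = 0: algebraic multiplicity = 3, geometric multiplicity = 1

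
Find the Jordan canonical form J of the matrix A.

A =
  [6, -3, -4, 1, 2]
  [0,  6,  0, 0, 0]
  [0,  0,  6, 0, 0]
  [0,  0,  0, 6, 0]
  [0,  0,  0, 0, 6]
J_2(6) ⊕ J_1(6) ⊕ J_1(6) ⊕ J_1(6)

The characteristic polynomial is
  det(x·I − A) = x^5 - 30*x^4 + 360*x^3 - 2160*x^2 + 6480*x - 7776 = (x - 6)^5

Eigenvalues and multiplicities (the geometric multiplicity of λ is n − rank(A − λI), which equals the number of Jordan blocks for λ):
  λ = 6: algebraic multiplicity = 5, geometric multiplicity = 4

Determining the block sizes for each eigenvalue:
  λ = 6: 4 blocks summing to 5 forces exactly one block of size 2 and the rest size 1 → block sizes [2, 1, 1, 1]

Assembling the blocks gives a Jordan form
J =
  [6, 1, 0, 0, 0]
  [0, 6, 0, 0, 0]
  [0, 0, 6, 0, 0]
  [0, 0, 0, 6, 0]
  [0, 0, 0, 0, 6]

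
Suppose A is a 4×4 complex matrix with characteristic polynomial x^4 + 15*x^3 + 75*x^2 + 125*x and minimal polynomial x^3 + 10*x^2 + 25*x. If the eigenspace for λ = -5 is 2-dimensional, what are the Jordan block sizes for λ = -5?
Block sizes for λ = -5: [2, 1]

Step 1 — from the characteristic polynomial, algebraic multiplicity of λ = -5 is 3. From dim ker(A − (-5)·I) = 2, there are exactly 2 Jordan blocks for λ = -5.
Step 2 — from the minimal polynomial, the factor (x + 5)^2 tells us the largest block for λ = -5 has size 2.
Step 3 — with total size 3, 2 blocks, and largest block 2, the block sizes (in nonincreasing order) are [2, 1].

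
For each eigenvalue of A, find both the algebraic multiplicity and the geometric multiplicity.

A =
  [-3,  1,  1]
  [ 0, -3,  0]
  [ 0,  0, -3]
λ = -3: alg = 3, geom = 2

Step 1 — factor the characteristic polynomial to read off the algebraic multiplicities:
  χ_A(x) = (x + 3)^3

Step 2 — compute geometric multiplicities via the rank-nullity identity g(λ) = n − rank(A − λI):
  rank(A − (-3)·I) = 1, so dim ker(A − (-3)·I) = n − 1 = 2

Summary:
  λ = -3: algebraic multiplicity = 3, geometric multiplicity = 2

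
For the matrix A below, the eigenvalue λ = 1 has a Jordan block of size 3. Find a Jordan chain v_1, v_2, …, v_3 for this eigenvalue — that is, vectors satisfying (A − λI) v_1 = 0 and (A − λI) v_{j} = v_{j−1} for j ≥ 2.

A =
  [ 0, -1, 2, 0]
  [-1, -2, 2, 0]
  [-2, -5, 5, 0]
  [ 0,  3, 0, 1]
A Jordan chain for λ = 1 of length 3:
v_1 = (-2, 0, -1, -3)ᵀ
v_2 = (-1, -1, -2, 0)ᵀ
v_3 = (1, 0, 0, 0)ᵀ

Let N = A − (1)·I. We want v_3 with N^3 v_3 = 0 but N^2 v_3 ≠ 0; then v_{j-1} := N · v_j for j = 3, …, 2.

Pick v_3 = (1, 0, 0, 0)ᵀ.
Then v_2 = N · v_3 = (-1, -1, -2, 0)ᵀ.
Then v_1 = N · v_2 = (-2, 0, -1, -3)ᵀ.

Sanity check: (A − (1)·I) v_1 = (0, 0, 0, 0)ᵀ = 0. ✓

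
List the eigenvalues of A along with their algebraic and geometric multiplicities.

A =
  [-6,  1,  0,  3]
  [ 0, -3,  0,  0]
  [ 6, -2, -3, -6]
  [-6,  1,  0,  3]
λ = -3: alg = 3, geom = 2; λ = 0: alg = 1, geom = 1

Step 1 — factor the characteristic polynomial to read off the algebraic multiplicities:
  χ_A(x) = x*(x + 3)^3

Step 2 — compute geometric multiplicities via the rank-nullity identity g(λ) = n − rank(A − λI):
  rank(A − (-3)·I) = 2, so dim ker(A − (-3)·I) = n − 2 = 2
  rank(A − (0)·I) = 3, so dim ker(A − (0)·I) = n − 3 = 1

Summary:
  λ = -3: algebraic multiplicity = 3, geometric multiplicity = 2
  λ = 0: algebraic multiplicity = 1, geometric multiplicity = 1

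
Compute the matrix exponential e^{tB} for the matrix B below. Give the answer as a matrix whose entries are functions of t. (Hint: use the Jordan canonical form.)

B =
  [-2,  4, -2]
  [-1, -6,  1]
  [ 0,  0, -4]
e^{tB} =
  [2*t*exp(-4*t) + exp(-4*t), 4*t*exp(-4*t), -2*t*exp(-4*t)]
  [-t*exp(-4*t), -2*t*exp(-4*t) + exp(-4*t), t*exp(-4*t)]
  [0, 0, exp(-4*t)]

Strategy: write B = P · J · P⁻¹ where J is a Jordan canonical form, so e^{tB} = P · e^{tJ} · P⁻¹, and e^{tJ} can be computed block-by-block.

B has Jordan form
J =
  [-4,  1,  0]
  [ 0, -4,  0]
  [ 0,  0, -4]
(up to reordering of blocks).

Per-block formulas:
  For a 2×2 Jordan block J_2(-4): exp(t · J_2(-4)) = e^(-4t)·(I + t·N), where N is the 2×2 nilpotent shift.
  For a 1×1 block at λ = -4: exp(t · [-4]) = [e^(-4t)].

After assembling e^{tJ} and conjugating by P, we get:

e^{tB} =
  [2*t*exp(-4*t) + exp(-4*t), 4*t*exp(-4*t), -2*t*exp(-4*t)]
  [-t*exp(-4*t), -2*t*exp(-4*t) + exp(-4*t), t*exp(-4*t)]
  [0, 0, exp(-4*t)]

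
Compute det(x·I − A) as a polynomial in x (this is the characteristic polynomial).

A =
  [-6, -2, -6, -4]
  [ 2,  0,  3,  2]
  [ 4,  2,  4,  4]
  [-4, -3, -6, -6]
x^4 + 8*x^3 + 24*x^2 + 32*x + 16

Expanding det(x·I − A) (e.g. by cofactor expansion or by noting that A is similar to its Jordan form J, which has the same characteristic polynomial as A) gives
  χ_A(x) = x^4 + 8*x^3 + 24*x^2 + 32*x + 16
which factors as (x + 2)^4. The eigenvalues (with algebraic multiplicities) are λ = -2 with multiplicity 4.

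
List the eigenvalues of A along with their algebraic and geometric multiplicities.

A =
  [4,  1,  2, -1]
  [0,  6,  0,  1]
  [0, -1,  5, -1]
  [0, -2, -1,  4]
λ = 4: alg = 1, geom = 1; λ = 5: alg = 3, geom = 1

Step 1 — factor the characteristic polynomial to read off the algebraic multiplicities:
  χ_A(x) = (x - 5)^3*(x - 4)

Step 2 — compute geometric multiplicities via the rank-nullity identity g(λ) = n − rank(A − λI):
  rank(A − (4)·I) = 3, so dim ker(A − (4)·I) = n − 3 = 1
  rank(A − (5)·I) = 3, so dim ker(A − (5)·I) = n − 3 = 1

Summary:
  λ = 4: algebraic multiplicity = 1, geometric multiplicity = 1
  λ = 5: algebraic multiplicity = 3, geometric multiplicity = 1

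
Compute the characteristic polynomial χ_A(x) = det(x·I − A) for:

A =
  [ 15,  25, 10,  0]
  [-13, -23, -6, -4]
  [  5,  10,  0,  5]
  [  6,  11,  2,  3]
x^4 + 5*x^3

Expanding det(x·I − A) (e.g. by cofactor expansion or by noting that A is similar to its Jordan form J, which has the same characteristic polynomial as A) gives
  χ_A(x) = x^4 + 5*x^3
which factors as x^3*(x + 5). The eigenvalues (with algebraic multiplicities) are λ = -5 with multiplicity 1, λ = 0 with multiplicity 3.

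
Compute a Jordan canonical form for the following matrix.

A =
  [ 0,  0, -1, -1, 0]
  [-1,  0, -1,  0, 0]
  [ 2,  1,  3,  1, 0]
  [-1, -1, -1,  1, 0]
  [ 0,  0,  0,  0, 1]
J_2(1) ⊕ J_2(1) ⊕ J_1(1)

The characteristic polynomial is
  det(x·I − A) = x^5 - 5*x^4 + 10*x^3 - 10*x^2 + 5*x - 1 = (x - 1)^5

Eigenvalues and multiplicities (the geometric multiplicity of λ is n − rank(A − λI), which equals the number of Jordan blocks for λ):
  λ = 1: algebraic multiplicity = 5, geometric multiplicity = 3

Determining the block sizes for each eigenvalue:
  λ = 1: with am = 5 and gm = 3, the partition is not yet determined (e.g. several partitions of 5 into 3 parts exist). Let N = A − (1)·I. Computing rank(N^1) = 2, rank(N^2) = 0; the number of blocks of size ≥ j is rank(N^{j−1}) − rank(N^j), giving [3, 2]. So we have 2 block(s) of size 2, 1 block(s) of size 1 → block sizes [2, 2, 1]

Assembling the blocks gives a Jordan form
J =
  [1, 1, 0, 0, 0]
  [0, 1, 0, 0, 0]
  [0, 0, 1, 1, 0]
  [0, 0, 0, 1, 0]
  [0, 0, 0, 0, 1]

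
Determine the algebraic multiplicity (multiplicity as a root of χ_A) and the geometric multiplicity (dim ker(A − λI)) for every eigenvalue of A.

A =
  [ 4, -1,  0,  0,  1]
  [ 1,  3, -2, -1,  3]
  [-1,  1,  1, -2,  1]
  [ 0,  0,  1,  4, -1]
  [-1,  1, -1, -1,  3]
λ = 3: alg = 5, geom = 2

Step 1 — factor the characteristic polynomial to read off the algebraic multiplicities:
  χ_A(x) = (x - 3)^5

Step 2 — compute geometric multiplicities via the rank-nullity identity g(λ) = n − rank(A − λI):
  rank(A − (3)·I) = 3, so dim ker(A − (3)·I) = n − 3 = 2

Summary:
  λ = 3: algebraic multiplicity = 5, geometric multiplicity = 2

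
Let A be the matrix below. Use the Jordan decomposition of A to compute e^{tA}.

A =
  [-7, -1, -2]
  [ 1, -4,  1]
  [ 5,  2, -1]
e^{tA} =
  [-t^2*exp(-4*t) - 3*t*exp(-4*t) + exp(-4*t), -t^2*exp(-4*t)/2 - t*exp(-4*t), -t^2*exp(-4*t)/2 - 2*t*exp(-4*t)]
  [t^2*exp(-4*t) + t*exp(-4*t), t^2*exp(-4*t)/2 + exp(-4*t), t^2*exp(-4*t)/2 + t*exp(-4*t)]
  [t^2*exp(-4*t) + 5*t*exp(-4*t), t^2*exp(-4*t)/2 + 2*t*exp(-4*t), t^2*exp(-4*t)/2 + 3*t*exp(-4*t) + exp(-4*t)]

Strategy: write A = P · J · P⁻¹ where J is a Jordan canonical form, so e^{tA} = P · e^{tJ} · P⁻¹, and e^{tJ} can be computed block-by-block.

A has Jordan form
J =
  [-4,  1,  0]
  [ 0, -4,  1]
  [ 0,  0, -4]
(up to reordering of blocks).

Per-block formulas:
  For a 3×3 Jordan block J_3(-4): exp(t · J_3(-4)) = e^(-4t)·(I + t·N + (t^2/2)·N^2), where N is the 3×3 nilpotent shift.

After assembling e^{tJ} and conjugating by P, we get:

e^{tA} =
  [-t^2*exp(-4*t) - 3*t*exp(-4*t) + exp(-4*t), -t^2*exp(-4*t)/2 - t*exp(-4*t), -t^2*exp(-4*t)/2 - 2*t*exp(-4*t)]
  [t^2*exp(-4*t) + t*exp(-4*t), t^2*exp(-4*t)/2 + exp(-4*t), t^2*exp(-4*t)/2 + t*exp(-4*t)]
  [t^2*exp(-4*t) + 5*t*exp(-4*t), t^2*exp(-4*t)/2 + 2*t*exp(-4*t), t^2*exp(-4*t)/2 + 3*t*exp(-4*t) + exp(-4*t)]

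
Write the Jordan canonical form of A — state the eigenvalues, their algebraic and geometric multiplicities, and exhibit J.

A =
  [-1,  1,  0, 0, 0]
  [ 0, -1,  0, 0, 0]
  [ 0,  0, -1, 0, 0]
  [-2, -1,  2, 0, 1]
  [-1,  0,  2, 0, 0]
J_2(-1) ⊕ J_1(-1) ⊕ J_2(0)

The characteristic polynomial is
  det(x·I − A) = x^5 + 3*x^4 + 3*x^3 + x^2 = x^2*(x + 1)^3

Eigenvalues and multiplicities (the geometric multiplicity of λ is n − rank(A − λI), which equals the number of Jordan blocks for λ):
  λ = -1: algebraic multiplicity = 3, geometric multiplicity = 2
  λ = 0: algebraic multiplicity = 2, geometric multiplicity = 1

Determining the block sizes for each eigenvalue:
  λ = -1: 2 blocks summing to 3 forces exactly one block of size 2 and the rest size 1 → block sizes [2, 1]
  λ = 0: one block (gm = 1), so the single block has size am = 2 → block sizes [2]

Assembling the blocks gives a Jordan form
J =
  [-1,  1,  0, 0, 0]
  [ 0, -1,  0, 0, 0]
  [ 0,  0, -1, 0, 0]
  [ 0,  0,  0, 0, 1]
  [ 0,  0,  0, 0, 0]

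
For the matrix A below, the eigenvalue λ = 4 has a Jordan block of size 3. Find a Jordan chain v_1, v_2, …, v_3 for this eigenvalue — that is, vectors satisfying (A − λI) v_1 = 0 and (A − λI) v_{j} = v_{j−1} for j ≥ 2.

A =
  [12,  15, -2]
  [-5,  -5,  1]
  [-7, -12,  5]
A Jordan chain for λ = 4 of length 3:
v_1 = (3, -2, -3)ᵀ
v_2 = (8, -5, -7)ᵀ
v_3 = (1, 0, 0)ᵀ

Let N = A − (4)·I. We want v_3 with N^3 v_3 = 0 but N^2 v_3 ≠ 0; then v_{j-1} := N · v_j for j = 3, …, 2.

Pick v_3 = (1, 0, 0)ᵀ.
Then v_2 = N · v_3 = (8, -5, -7)ᵀ.
Then v_1 = N · v_2 = (3, -2, -3)ᵀ.

Sanity check: (A − (4)·I) v_1 = (0, 0, 0)ᵀ = 0. ✓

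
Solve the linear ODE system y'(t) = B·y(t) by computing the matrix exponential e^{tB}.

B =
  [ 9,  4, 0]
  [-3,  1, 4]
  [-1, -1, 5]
e^{tB} =
  [2*t^2*exp(5*t) + 4*t*exp(5*t) + exp(5*t), 4*t*exp(5*t), 8*t^2*exp(5*t)]
  [-2*t^2*exp(5*t) - 3*t*exp(5*t), -4*t*exp(5*t) + exp(5*t), -8*t^2*exp(5*t) + 4*t*exp(5*t)]
  [-t^2*exp(5*t)/2 - t*exp(5*t), -t*exp(5*t), -2*t^2*exp(5*t) + exp(5*t)]

Strategy: write B = P · J · P⁻¹ where J is a Jordan canonical form, so e^{tB} = P · e^{tJ} · P⁻¹, and e^{tJ} can be computed block-by-block.

B has Jordan form
J =
  [5, 1, 0]
  [0, 5, 1]
  [0, 0, 5]
(up to reordering of blocks).

Per-block formulas:
  For a 3×3 Jordan block J_3(5): exp(t · J_3(5)) = e^(5t)·(I + t·N + (t^2/2)·N^2), where N is the 3×3 nilpotent shift.

After assembling e^{tJ} and conjugating by P, we get:

e^{tB} =
  [2*t^2*exp(5*t) + 4*t*exp(5*t) + exp(5*t), 4*t*exp(5*t), 8*t^2*exp(5*t)]
  [-2*t^2*exp(5*t) - 3*t*exp(5*t), -4*t*exp(5*t) + exp(5*t), -8*t^2*exp(5*t) + 4*t*exp(5*t)]
  [-t^2*exp(5*t)/2 - t*exp(5*t), -t*exp(5*t), -2*t^2*exp(5*t) + exp(5*t)]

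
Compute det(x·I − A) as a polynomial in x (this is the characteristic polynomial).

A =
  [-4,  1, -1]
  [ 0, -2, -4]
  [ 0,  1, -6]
x^3 + 12*x^2 + 48*x + 64

Expanding det(x·I − A) (e.g. by cofactor expansion or by noting that A is similar to its Jordan form J, which has the same characteristic polynomial as A) gives
  χ_A(x) = x^3 + 12*x^2 + 48*x + 64
which factors as (x + 4)^3. The eigenvalues (with algebraic multiplicities) are λ = -4 with multiplicity 3.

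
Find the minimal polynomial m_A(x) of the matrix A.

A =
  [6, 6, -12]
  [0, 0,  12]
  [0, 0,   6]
x^2 - 6*x

The characteristic polynomial is χ_A(x) = x*(x - 6)^2, so the eigenvalues are known. The minimal polynomial is
  m_A(x) = Π_λ (x − λ)^{k_λ}
where k_λ is the size of the *largest* Jordan block for λ (equivalently, the smallest k with (A − λI)^k v = 0 for every generalised eigenvector v of λ).

  λ = 0: largest Jordan block has size 1, contributing (x − 0)
  λ = 6: largest Jordan block has size 1, contributing (x − 6)

So m_A(x) = x*(x - 6) = x^2 - 6*x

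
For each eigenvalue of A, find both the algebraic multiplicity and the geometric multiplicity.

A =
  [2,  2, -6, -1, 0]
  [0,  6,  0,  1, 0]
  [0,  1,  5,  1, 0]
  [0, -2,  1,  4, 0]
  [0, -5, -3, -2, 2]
λ = 2: alg = 2, geom = 2; λ = 5: alg = 3, geom = 1

Step 1 — factor the characteristic polynomial to read off the algebraic multiplicities:
  χ_A(x) = (x - 5)^3*(x - 2)^2

Step 2 — compute geometric multiplicities via the rank-nullity identity g(λ) = n − rank(A − λI):
  rank(A − (2)·I) = 3, so dim ker(A − (2)·I) = n − 3 = 2
  rank(A − (5)·I) = 4, so dim ker(A − (5)·I) = n − 4 = 1

Summary:
  λ = 2: algebraic multiplicity = 2, geometric multiplicity = 2
  λ = 5: algebraic multiplicity = 3, geometric multiplicity = 1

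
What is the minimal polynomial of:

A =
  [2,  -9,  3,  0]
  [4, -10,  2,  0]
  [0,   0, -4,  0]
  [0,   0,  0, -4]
x^2 + 8*x + 16

The characteristic polynomial is χ_A(x) = (x + 4)^4, so the eigenvalues are known. The minimal polynomial is
  m_A(x) = Π_λ (x − λ)^{k_λ}
where k_λ is the size of the *largest* Jordan block for λ (equivalently, the smallest k with (A − λI)^k v = 0 for every generalised eigenvector v of λ).

  λ = -4: largest Jordan block has size 2, contributing (x + 4)^2

So m_A(x) = (x + 4)^2 = x^2 + 8*x + 16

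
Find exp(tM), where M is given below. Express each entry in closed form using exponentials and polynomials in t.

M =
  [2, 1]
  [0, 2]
e^{tM} =
  [exp(2*t), t*exp(2*t)]
  [0, exp(2*t)]

Strategy: write M = P · J · P⁻¹ where J is a Jordan canonical form, so e^{tM} = P · e^{tJ} · P⁻¹, and e^{tJ} can be computed block-by-block.

M has Jordan form
J =
  [2, 1]
  [0, 2]
(up to reordering of blocks).

Per-block formulas:
  For a 2×2 Jordan block J_2(2): exp(t · J_2(2)) = e^(2t)·(I + t·N), where N is the 2×2 nilpotent shift.

After assembling e^{tJ} and conjugating by P, we get:

e^{tM} =
  [exp(2*t), t*exp(2*t)]
  [0, exp(2*t)]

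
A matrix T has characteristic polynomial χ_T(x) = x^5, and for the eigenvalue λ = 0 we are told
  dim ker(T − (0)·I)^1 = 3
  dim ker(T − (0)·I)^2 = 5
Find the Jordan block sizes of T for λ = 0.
Block sizes for λ = 0: [2, 2, 1]

From the dimensions of kernels of powers, the number of Jordan blocks of size at least j is d_j − d_{j−1} where d_j = dim ker(N^j) (with d_0 = 0). Computing the differences gives [3, 2].
The number of blocks of size exactly k is (#blocks of size ≥ k) − (#blocks of size ≥ k + 1), so the partition is: 1 block(s) of size 1, 2 block(s) of size 2.
In nonincreasing order the block sizes are [2, 2, 1].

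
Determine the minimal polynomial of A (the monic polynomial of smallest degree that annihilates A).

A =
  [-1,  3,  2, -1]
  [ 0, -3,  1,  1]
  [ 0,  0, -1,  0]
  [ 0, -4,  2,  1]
x^3 + 3*x^2 + 3*x + 1

The characteristic polynomial is χ_A(x) = (x + 1)^4, so the eigenvalues are known. The minimal polynomial is
  m_A(x) = Π_λ (x − λ)^{k_λ}
where k_λ is the size of the *largest* Jordan block for λ (equivalently, the smallest k with (A − λI)^k v = 0 for every generalised eigenvector v of λ).

  λ = -1: largest Jordan block has size 3, contributing (x + 1)^3

So m_A(x) = (x + 1)^3 = x^3 + 3*x^2 + 3*x + 1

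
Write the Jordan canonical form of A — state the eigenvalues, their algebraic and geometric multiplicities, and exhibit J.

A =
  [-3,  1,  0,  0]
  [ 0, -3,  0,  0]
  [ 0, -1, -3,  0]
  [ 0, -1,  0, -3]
J_2(-3) ⊕ J_1(-3) ⊕ J_1(-3)

The characteristic polynomial is
  det(x·I − A) = x^4 + 12*x^3 + 54*x^2 + 108*x + 81 = (x + 3)^4

Eigenvalues and multiplicities (the geometric multiplicity of λ is n − rank(A − λI), which equals the number of Jordan blocks for λ):
  λ = -3: algebraic multiplicity = 4, geometric multiplicity = 3

Determining the block sizes for each eigenvalue:
  λ = -3: 3 blocks summing to 4 forces exactly one block of size 2 and the rest size 1 → block sizes [2, 1, 1]

Assembling the blocks gives a Jordan form
J =
  [-3,  1,  0,  0]
  [ 0, -3,  0,  0]
  [ 0,  0, -3,  0]
  [ 0,  0,  0, -3]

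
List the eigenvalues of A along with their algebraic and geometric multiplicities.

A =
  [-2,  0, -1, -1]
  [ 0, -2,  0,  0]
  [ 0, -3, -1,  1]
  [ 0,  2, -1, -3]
λ = -2: alg = 4, geom = 2

Step 1 — factor the characteristic polynomial to read off the algebraic multiplicities:
  χ_A(x) = (x + 2)^4

Step 2 — compute geometric multiplicities via the rank-nullity identity g(λ) = n − rank(A − λI):
  rank(A − (-2)·I) = 2, so dim ker(A − (-2)·I) = n − 2 = 2

Summary:
  λ = -2: algebraic multiplicity = 4, geometric multiplicity = 2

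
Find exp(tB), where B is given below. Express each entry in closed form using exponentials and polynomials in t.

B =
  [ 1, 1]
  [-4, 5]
e^{tB} =
  [-2*t*exp(3*t) + exp(3*t), t*exp(3*t)]
  [-4*t*exp(3*t), 2*t*exp(3*t) + exp(3*t)]

Strategy: write B = P · J · P⁻¹ where J is a Jordan canonical form, so e^{tB} = P · e^{tJ} · P⁻¹, and e^{tJ} can be computed block-by-block.

B has Jordan form
J =
  [3, 1]
  [0, 3]
(up to reordering of blocks).

Per-block formulas:
  For a 2×2 Jordan block J_2(3): exp(t · J_2(3)) = e^(3t)·(I + t·N), where N is the 2×2 nilpotent shift.

After assembling e^{tJ} and conjugating by P, we get:

e^{tB} =
  [-2*t*exp(3*t) + exp(3*t), t*exp(3*t)]
  [-4*t*exp(3*t), 2*t*exp(3*t) + exp(3*t)]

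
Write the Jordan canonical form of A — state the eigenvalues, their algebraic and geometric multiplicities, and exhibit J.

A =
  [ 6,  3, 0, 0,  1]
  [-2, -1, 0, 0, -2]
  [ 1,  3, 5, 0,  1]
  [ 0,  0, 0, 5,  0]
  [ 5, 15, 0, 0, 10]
J_2(5) ⊕ J_1(5) ⊕ J_1(5) ⊕ J_1(5)

The characteristic polynomial is
  det(x·I − A) = x^5 - 25*x^4 + 250*x^3 - 1250*x^2 + 3125*x - 3125 = (x - 5)^5

Eigenvalues and multiplicities (the geometric multiplicity of λ is n − rank(A − λI), which equals the number of Jordan blocks for λ):
  λ = 5: algebraic multiplicity = 5, geometric multiplicity = 4

Determining the block sizes for each eigenvalue:
  λ = 5: 4 blocks summing to 5 forces exactly one block of size 2 and the rest size 1 → block sizes [2, 1, 1, 1]

Assembling the blocks gives a Jordan form
J =
  [5, 1, 0, 0, 0]
  [0, 5, 0, 0, 0]
  [0, 0, 5, 0, 0]
  [0, 0, 0, 5, 0]
  [0, 0, 0, 0, 5]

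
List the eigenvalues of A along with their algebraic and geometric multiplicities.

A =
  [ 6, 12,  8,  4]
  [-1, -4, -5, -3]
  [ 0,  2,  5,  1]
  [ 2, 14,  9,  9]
λ = 4: alg = 4, geom = 2

Step 1 — factor the characteristic polynomial to read off the algebraic multiplicities:
  χ_A(x) = (x - 4)^4

Step 2 — compute geometric multiplicities via the rank-nullity identity g(λ) = n − rank(A − λI):
  rank(A − (4)·I) = 2, so dim ker(A − (4)·I) = n − 2 = 2

Summary:
  λ = 4: algebraic multiplicity = 4, geometric multiplicity = 2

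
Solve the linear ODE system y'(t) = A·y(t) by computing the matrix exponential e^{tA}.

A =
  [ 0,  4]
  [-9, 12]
e^{tA} =
  [-6*t*exp(6*t) + exp(6*t), 4*t*exp(6*t)]
  [-9*t*exp(6*t), 6*t*exp(6*t) + exp(6*t)]

Strategy: write A = P · J · P⁻¹ where J is a Jordan canonical form, so e^{tA} = P · e^{tJ} · P⁻¹, and e^{tJ} can be computed block-by-block.

A has Jordan form
J =
  [6, 1]
  [0, 6]
(up to reordering of blocks).

Per-block formulas:
  For a 2×2 Jordan block J_2(6): exp(t · J_2(6)) = e^(6t)·(I + t·N), where N is the 2×2 nilpotent shift.

After assembling e^{tJ} and conjugating by P, we get:

e^{tA} =
  [-6*t*exp(6*t) + exp(6*t), 4*t*exp(6*t)]
  [-9*t*exp(6*t), 6*t*exp(6*t) + exp(6*t)]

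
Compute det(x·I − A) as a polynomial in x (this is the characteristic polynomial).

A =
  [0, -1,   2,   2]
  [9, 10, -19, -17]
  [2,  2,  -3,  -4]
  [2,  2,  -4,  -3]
x^4 - 4*x^3 + 6*x^2 - 4*x + 1

Expanding det(x·I − A) (e.g. by cofactor expansion or by noting that A is similar to its Jordan form J, which has the same characteristic polynomial as A) gives
  χ_A(x) = x^4 - 4*x^3 + 6*x^2 - 4*x + 1
which factors as (x - 1)^4. The eigenvalues (with algebraic multiplicities) are λ = 1 with multiplicity 4.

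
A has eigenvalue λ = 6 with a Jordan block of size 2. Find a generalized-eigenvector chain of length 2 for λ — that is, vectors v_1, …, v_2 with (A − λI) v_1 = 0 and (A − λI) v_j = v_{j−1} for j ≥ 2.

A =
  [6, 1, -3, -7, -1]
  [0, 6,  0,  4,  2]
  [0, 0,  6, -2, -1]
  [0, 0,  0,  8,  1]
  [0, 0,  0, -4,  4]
A Jordan chain for λ = 6 of length 2:
v_1 = (1, 0, 0, 0, 0)ᵀ
v_2 = (0, 1, 0, 0, 0)ᵀ

Let N = A − (6)·I. We want v_2 with N^2 v_2 = 0 but N^1 v_2 ≠ 0; then v_{j-1} := N · v_j for j = 2, …, 2.

Pick v_2 = (0, 1, 0, 0, 0)ᵀ.
Then v_1 = N · v_2 = (1, 0, 0, 0, 0)ᵀ.

Sanity check: (A − (6)·I) v_1 = (0, 0, 0, 0, 0)ᵀ = 0. ✓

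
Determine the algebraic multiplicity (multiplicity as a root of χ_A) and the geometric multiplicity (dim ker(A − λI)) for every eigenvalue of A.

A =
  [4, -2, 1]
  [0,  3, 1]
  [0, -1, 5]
λ = 4: alg = 3, geom = 1

Step 1 — factor the characteristic polynomial to read off the algebraic multiplicities:
  χ_A(x) = (x - 4)^3

Step 2 — compute geometric multiplicities via the rank-nullity identity g(λ) = n − rank(A − λI):
  rank(A − (4)·I) = 2, so dim ker(A − (4)·I) = n − 2 = 1

Summary:
  λ = 4: algebraic multiplicity = 3, geometric multiplicity = 1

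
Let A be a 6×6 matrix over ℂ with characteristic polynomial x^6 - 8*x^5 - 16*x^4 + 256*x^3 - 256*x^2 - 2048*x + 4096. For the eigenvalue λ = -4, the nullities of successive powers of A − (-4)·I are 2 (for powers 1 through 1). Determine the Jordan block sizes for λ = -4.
Block sizes for λ = -4: [1, 1]

From the dimensions of kernels of powers, the number of Jordan blocks of size at least j is d_j − d_{j−1} where d_j = dim ker(N^j) (with d_0 = 0). Computing the differences gives [2].
The number of blocks of size exactly k is (#blocks of size ≥ k) − (#blocks of size ≥ k + 1), so the partition is: 2 block(s) of size 1.
In nonincreasing order the block sizes are [1, 1].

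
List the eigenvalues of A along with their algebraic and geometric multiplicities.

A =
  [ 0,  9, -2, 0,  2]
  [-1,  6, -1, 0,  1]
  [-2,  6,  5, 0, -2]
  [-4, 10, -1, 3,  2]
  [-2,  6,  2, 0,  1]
λ = 3: alg = 5, geom = 2

Step 1 — factor the characteristic polynomial to read off the algebraic multiplicities:
  χ_A(x) = (x - 3)^5

Step 2 — compute geometric multiplicities via the rank-nullity identity g(λ) = n − rank(A − λI):
  rank(A − (3)·I) = 3, so dim ker(A − (3)·I) = n − 3 = 2

Summary:
  λ = 3: algebraic multiplicity = 5, geometric multiplicity = 2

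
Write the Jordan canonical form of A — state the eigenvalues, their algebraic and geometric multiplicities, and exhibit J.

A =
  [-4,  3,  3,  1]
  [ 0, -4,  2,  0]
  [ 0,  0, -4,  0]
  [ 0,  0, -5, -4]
J_3(-4) ⊕ J_1(-4)

The characteristic polynomial is
  det(x·I − A) = x^4 + 16*x^3 + 96*x^2 + 256*x + 256 = (x + 4)^4

Eigenvalues and multiplicities (the geometric multiplicity of λ is n − rank(A − λI), which equals the number of Jordan blocks for λ):
  λ = -4: algebraic multiplicity = 4, geometric multiplicity = 2

Determining the block sizes for each eigenvalue:
  λ = -4: with am = 4 and gm = 2, the partition is not yet determined (e.g. several partitions of 4 into 2 parts exist). Let N = A − (-4)·I. Computing rank(N^1) = 2, rank(N^2) = 1, rank(N^3) = 0; the number of blocks of size ≥ j is rank(N^{j−1}) − rank(N^j), giving [2, 1, 1]. So we have 1 block(s) of size 3, 1 block(s) of size 1 → block sizes [3, 1]

Assembling the blocks gives a Jordan form
J =
  [-4,  1,  0,  0]
  [ 0, -4,  1,  0]
  [ 0,  0, -4,  0]
  [ 0,  0,  0, -4]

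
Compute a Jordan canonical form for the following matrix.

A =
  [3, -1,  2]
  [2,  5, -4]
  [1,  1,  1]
J_3(3)

The characteristic polynomial is
  det(x·I − A) = x^3 - 9*x^2 + 27*x - 27 = (x - 3)^3

Eigenvalues and multiplicities (the geometric multiplicity of λ is n − rank(A − λI), which equals the number of Jordan blocks for λ):
  λ = 3: algebraic multiplicity = 3, geometric multiplicity = 1

Determining the block sizes for each eigenvalue:
  λ = 3: one block (gm = 1), so the single block has size am = 3 → block sizes [3]

Assembling the blocks gives a Jordan form
J =
  [3, 1, 0]
  [0, 3, 1]
  [0, 0, 3]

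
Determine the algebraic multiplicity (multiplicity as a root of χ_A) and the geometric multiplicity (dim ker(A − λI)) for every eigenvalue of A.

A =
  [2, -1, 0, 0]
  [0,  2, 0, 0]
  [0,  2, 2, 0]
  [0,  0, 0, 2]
λ = 2: alg = 4, geom = 3

Step 1 — factor the characteristic polynomial to read off the algebraic multiplicities:
  χ_A(x) = (x - 2)^4

Step 2 — compute geometric multiplicities via the rank-nullity identity g(λ) = n − rank(A − λI):
  rank(A − (2)·I) = 1, so dim ker(A − (2)·I) = n − 1 = 3

Summary:
  λ = 2: algebraic multiplicity = 4, geometric multiplicity = 3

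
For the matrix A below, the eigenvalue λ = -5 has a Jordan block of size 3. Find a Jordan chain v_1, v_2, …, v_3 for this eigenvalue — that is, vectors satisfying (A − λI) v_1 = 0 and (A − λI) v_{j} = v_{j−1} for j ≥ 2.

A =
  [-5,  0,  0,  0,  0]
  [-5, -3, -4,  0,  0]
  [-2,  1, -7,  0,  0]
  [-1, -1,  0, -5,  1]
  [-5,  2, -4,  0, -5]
A Jordan chain for λ = -5 of length 3:
v_1 = (0, -2, -1, 0, -2)ᵀ
v_2 = (0, -5, -2, -1, -5)ᵀ
v_3 = (1, 0, 0, 0, 0)ᵀ

Let N = A − (-5)·I. We want v_3 with N^3 v_3 = 0 but N^2 v_3 ≠ 0; then v_{j-1} := N · v_j for j = 3, …, 2.

Pick v_3 = (1, 0, 0, 0, 0)ᵀ.
Then v_2 = N · v_3 = (0, -5, -2, -1, -5)ᵀ.
Then v_1 = N · v_2 = (0, -2, -1, 0, -2)ᵀ.

Sanity check: (A − (-5)·I) v_1 = (0, 0, 0, 0, 0)ᵀ = 0. ✓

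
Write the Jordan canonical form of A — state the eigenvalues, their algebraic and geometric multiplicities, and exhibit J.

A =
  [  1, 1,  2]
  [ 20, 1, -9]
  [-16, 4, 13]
J_3(5)

The characteristic polynomial is
  det(x·I − A) = x^3 - 15*x^2 + 75*x - 125 = (x - 5)^3

Eigenvalues and multiplicities (the geometric multiplicity of λ is n − rank(A − λI), which equals the number of Jordan blocks for λ):
  λ = 5: algebraic multiplicity = 3, geometric multiplicity = 1

Determining the block sizes for each eigenvalue:
  λ = 5: one block (gm = 1), so the single block has size am = 3 → block sizes [3]

Assembling the blocks gives a Jordan form
J =
  [5, 1, 0]
  [0, 5, 1]
  [0, 0, 5]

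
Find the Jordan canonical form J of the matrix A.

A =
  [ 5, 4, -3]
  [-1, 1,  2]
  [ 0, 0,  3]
J_3(3)

The characteristic polynomial is
  det(x·I − A) = x^3 - 9*x^2 + 27*x - 27 = (x - 3)^3

Eigenvalues and multiplicities (the geometric multiplicity of λ is n − rank(A − λI), which equals the number of Jordan blocks for λ):
  λ = 3: algebraic multiplicity = 3, geometric multiplicity = 1

Determining the block sizes for each eigenvalue:
  λ = 3: one block (gm = 1), so the single block has size am = 3 → block sizes [3]

Assembling the blocks gives a Jordan form
J =
  [3, 1, 0]
  [0, 3, 1]
  [0, 0, 3]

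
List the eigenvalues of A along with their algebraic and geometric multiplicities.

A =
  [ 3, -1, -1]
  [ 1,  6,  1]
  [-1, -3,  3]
λ = 4: alg = 3, geom = 1

Step 1 — factor the characteristic polynomial to read off the algebraic multiplicities:
  χ_A(x) = (x - 4)^3

Step 2 — compute geometric multiplicities via the rank-nullity identity g(λ) = n − rank(A − λI):
  rank(A − (4)·I) = 2, so dim ker(A − (4)·I) = n − 2 = 1

Summary:
  λ = 4: algebraic multiplicity = 3, geometric multiplicity = 1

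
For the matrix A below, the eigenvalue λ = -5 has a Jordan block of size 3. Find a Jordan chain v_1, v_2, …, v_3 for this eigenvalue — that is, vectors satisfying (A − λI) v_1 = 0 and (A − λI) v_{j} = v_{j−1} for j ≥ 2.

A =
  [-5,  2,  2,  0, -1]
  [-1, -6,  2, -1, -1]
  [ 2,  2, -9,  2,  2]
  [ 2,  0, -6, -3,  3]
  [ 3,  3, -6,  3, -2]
A Jordan chain for λ = -5 of length 3:
v_1 = (-1, 0, 0, 1, 0)ᵀ
v_2 = (0, -1, 2, 2, 3)ᵀ
v_3 = (1, 0, 0, 0, 0)ᵀ

Let N = A − (-5)·I. We want v_3 with N^3 v_3 = 0 but N^2 v_3 ≠ 0; then v_{j-1} := N · v_j for j = 3, …, 2.

Pick v_3 = (1, 0, 0, 0, 0)ᵀ.
Then v_2 = N · v_3 = (0, -1, 2, 2, 3)ᵀ.
Then v_1 = N · v_2 = (-1, 0, 0, 1, 0)ᵀ.

Sanity check: (A − (-5)·I) v_1 = (0, 0, 0, 0, 0)ᵀ = 0. ✓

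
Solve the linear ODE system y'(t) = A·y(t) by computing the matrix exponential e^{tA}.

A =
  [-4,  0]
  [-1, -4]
e^{tA} =
  [exp(-4*t), 0]
  [-t*exp(-4*t), exp(-4*t)]

Strategy: write A = P · J · P⁻¹ where J is a Jordan canonical form, so e^{tA} = P · e^{tJ} · P⁻¹, and e^{tJ} can be computed block-by-block.

A has Jordan form
J =
  [-4,  1]
  [ 0, -4]
(up to reordering of blocks).

Per-block formulas:
  For a 2×2 Jordan block J_2(-4): exp(t · J_2(-4)) = e^(-4t)·(I + t·N), where N is the 2×2 nilpotent shift.

After assembling e^{tJ} and conjugating by P, we get:

e^{tA} =
  [exp(-4*t), 0]
  [-t*exp(-4*t), exp(-4*t)]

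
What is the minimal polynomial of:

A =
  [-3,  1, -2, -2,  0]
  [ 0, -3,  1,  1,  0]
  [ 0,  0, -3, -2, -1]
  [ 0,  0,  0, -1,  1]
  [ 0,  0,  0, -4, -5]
x^3 + 9*x^2 + 27*x + 27

The characteristic polynomial is χ_A(x) = (x + 3)^5, so the eigenvalues are known. The minimal polynomial is
  m_A(x) = Π_λ (x − λ)^{k_λ}
where k_λ is the size of the *largest* Jordan block for λ (equivalently, the smallest k with (A − λI)^k v = 0 for every generalised eigenvector v of λ).

  λ = -3: largest Jordan block has size 3, contributing (x + 3)^3

So m_A(x) = (x + 3)^3 = x^3 + 9*x^2 + 27*x + 27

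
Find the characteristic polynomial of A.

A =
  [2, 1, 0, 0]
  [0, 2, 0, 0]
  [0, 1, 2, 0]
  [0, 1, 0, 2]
x^4 - 8*x^3 + 24*x^2 - 32*x + 16

Expanding det(x·I − A) (e.g. by cofactor expansion or by noting that A is similar to its Jordan form J, which has the same characteristic polynomial as A) gives
  χ_A(x) = x^4 - 8*x^3 + 24*x^2 - 32*x + 16
which factors as (x - 2)^4. The eigenvalues (with algebraic multiplicities) are λ = 2 with multiplicity 4.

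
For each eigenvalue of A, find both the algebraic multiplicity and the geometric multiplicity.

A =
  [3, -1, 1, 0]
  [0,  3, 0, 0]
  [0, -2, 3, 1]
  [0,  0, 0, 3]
λ = 3: alg = 4, geom = 2

Step 1 — factor the characteristic polynomial to read off the algebraic multiplicities:
  χ_A(x) = (x - 3)^4

Step 2 — compute geometric multiplicities via the rank-nullity identity g(λ) = n − rank(A − λI):
  rank(A − (3)·I) = 2, so dim ker(A − (3)·I) = n − 2 = 2

Summary:
  λ = 3: algebraic multiplicity = 4, geometric multiplicity = 2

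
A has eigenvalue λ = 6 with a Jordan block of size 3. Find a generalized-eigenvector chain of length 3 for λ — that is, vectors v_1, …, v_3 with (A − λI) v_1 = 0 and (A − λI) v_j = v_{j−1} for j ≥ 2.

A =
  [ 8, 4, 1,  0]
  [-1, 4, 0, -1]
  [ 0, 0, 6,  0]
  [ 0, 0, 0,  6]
A Jordan chain for λ = 6 of length 3:
v_1 = (2, -1, 0, 0)ᵀ
v_2 = (1, 0, 0, 0)ᵀ
v_3 = (0, 0, 1, 0)ᵀ

Let N = A − (6)·I. We want v_3 with N^3 v_3 = 0 but N^2 v_3 ≠ 0; then v_{j-1} := N · v_j for j = 3, …, 2.

Pick v_3 = (0, 0, 1, 0)ᵀ.
Then v_2 = N · v_3 = (1, 0, 0, 0)ᵀ.
Then v_1 = N · v_2 = (2, -1, 0, 0)ᵀ.

Sanity check: (A − (6)·I) v_1 = (0, 0, 0, 0)ᵀ = 0. ✓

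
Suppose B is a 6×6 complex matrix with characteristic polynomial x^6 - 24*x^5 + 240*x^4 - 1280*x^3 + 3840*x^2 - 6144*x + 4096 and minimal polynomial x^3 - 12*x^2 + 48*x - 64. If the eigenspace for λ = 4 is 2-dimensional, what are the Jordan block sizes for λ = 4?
Block sizes for λ = 4: [3, 3]

Step 1 — from the characteristic polynomial, algebraic multiplicity of λ = 4 is 6. From dim ker(B − (4)·I) = 2, there are exactly 2 Jordan blocks for λ = 4.
Step 2 — from the minimal polynomial, the factor (x − 4)^3 tells us the largest block for λ = 4 has size 3.
Step 3 — with total size 6, 2 blocks, and largest block 3, the block sizes (in nonincreasing order) are [3, 3].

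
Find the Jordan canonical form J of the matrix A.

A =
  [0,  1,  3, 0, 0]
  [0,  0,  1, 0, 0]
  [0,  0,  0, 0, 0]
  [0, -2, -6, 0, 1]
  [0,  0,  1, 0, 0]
J_3(0) ⊕ J_2(0)

The characteristic polynomial is
  det(x·I − A) = x^5

Eigenvalues and multiplicities (the geometric multiplicity of λ is n − rank(A − λI), which equals the number of Jordan blocks for λ):
  λ = 0: algebraic multiplicity = 5, geometric multiplicity = 2

Determining the block sizes for each eigenvalue:
  λ = 0: with am = 5 and gm = 2, the partition is not yet determined (e.g. several partitions of 5 into 2 parts exist). Let N = A − (0)·I. Computing rank(N^1) = 3, rank(N^2) = 1, rank(N^3) = 0; the number of blocks of size ≥ j is rank(N^{j−1}) − rank(N^j), giving [2, 2, 1]. So we have 1 block(s) of size 3, 1 block(s) of size 2 → block sizes [3, 2]

Assembling the blocks gives a Jordan form
J =
  [0, 1, 0, 0, 0]
  [0, 0, 1, 0, 0]
  [0, 0, 0, 0, 0]
  [0, 0, 0, 0, 1]
  [0, 0, 0, 0, 0]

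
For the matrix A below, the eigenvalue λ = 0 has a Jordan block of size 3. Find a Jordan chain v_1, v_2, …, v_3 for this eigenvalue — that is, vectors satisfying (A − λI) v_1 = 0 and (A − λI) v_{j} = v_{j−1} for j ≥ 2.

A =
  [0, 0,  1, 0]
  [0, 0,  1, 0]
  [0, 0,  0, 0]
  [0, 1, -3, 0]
A Jordan chain for λ = 0 of length 3:
v_1 = (0, 0, 0, 1)ᵀ
v_2 = (1, 1, 0, -3)ᵀ
v_3 = (0, 0, 1, 0)ᵀ

Let N = A − (0)·I. We want v_3 with N^3 v_3 = 0 but N^2 v_3 ≠ 0; then v_{j-1} := N · v_j for j = 3, …, 2.

Pick v_3 = (0, 0, 1, 0)ᵀ.
Then v_2 = N · v_3 = (1, 1, 0, -3)ᵀ.
Then v_1 = N · v_2 = (0, 0, 0, 1)ᵀ.

Sanity check: (A − (0)·I) v_1 = (0, 0, 0, 0)ᵀ = 0. ✓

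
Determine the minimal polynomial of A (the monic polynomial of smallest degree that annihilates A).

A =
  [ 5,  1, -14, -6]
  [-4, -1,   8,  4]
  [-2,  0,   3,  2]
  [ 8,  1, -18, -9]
x^3 + x^2 - x - 1

The characteristic polynomial is χ_A(x) = (x - 1)*(x + 1)^3, so the eigenvalues are known. The minimal polynomial is
  m_A(x) = Π_λ (x − λ)^{k_λ}
where k_λ is the size of the *largest* Jordan block for λ (equivalently, the smallest k with (A − λI)^k v = 0 for every generalised eigenvector v of λ).

  λ = -1: largest Jordan block has size 2, contributing (x + 1)^2
  λ = 1: largest Jordan block has size 1, contributing (x − 1)

So m_A(x) = (x - 1)*(x + 1)^2 = x^3 + x^2 - x - 1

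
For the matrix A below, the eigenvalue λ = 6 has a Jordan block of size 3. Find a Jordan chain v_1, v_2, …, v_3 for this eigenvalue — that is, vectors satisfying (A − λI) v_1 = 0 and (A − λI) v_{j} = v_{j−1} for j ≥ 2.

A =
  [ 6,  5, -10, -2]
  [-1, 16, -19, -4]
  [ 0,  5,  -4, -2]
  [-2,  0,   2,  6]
A Jordan chain for λ = 6 of length 3:
v_1 = (-1, -2, -1, 0)ᵀ
v_2 = (0, -1, 0, -2)ᵀ
v_3 = (1, 0, 0, 0)ᵀ

Let N = A − (6)·I. We want v_3 with N^3 v_3 = 0 but N^2 v_3 ≠ 0; then v_{j-1} := N · v_j for j = 3, …, 2.

Pick v_3 = (1, 0, 0, 0)ᵀ.
Then v_2 = N · v_3 = (0, -1, 0, -2)ᵀ.
Then v_1 = N · v_2 = (-1, -2, -1, 0)ᵀ.

Sanity check: (A − (6)·I) v_1 = (0, 0, 0, 0)ᵀ = 0. ✓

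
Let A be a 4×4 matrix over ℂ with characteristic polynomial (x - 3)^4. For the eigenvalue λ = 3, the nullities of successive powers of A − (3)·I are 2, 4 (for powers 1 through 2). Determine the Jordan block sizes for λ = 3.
Block sizes for λ = 3: [2, 2]

From the dimensions of kernels of powers, the number of Jordan blocks of size at least j is d_j − d_{j−1} where d_j = dim ker(N^j) (with d_0 = 0). Computing the differences gives [2, 2].
The number of blocks of size exactly k is (#blocks of size ≥ k) − (#blocks of size ≥ k + 1), so the partition is: 2 block(s) of size 2.
In nonincreasing order the block sizes are [2, 2].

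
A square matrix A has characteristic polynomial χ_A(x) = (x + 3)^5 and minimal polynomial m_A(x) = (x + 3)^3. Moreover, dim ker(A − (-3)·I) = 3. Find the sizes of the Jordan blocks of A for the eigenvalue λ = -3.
Block sizes for λ = -3: [3, 1, 1]

Step 1 — from the characteristic polynomial, algebraic multiplicity of λ = -3 is 5. From dim ker(A − (-3)·I) = 3, there are exactly 3 Jordan blocks for λ = -3.
Step 2 — from the minimal polynomial, the factor (x + 3)^3 tells us the largest block for λ = -3 has size 3.
Step 3 — with total size 5, 3 blocks, and largest block 3, the block sizes (in nonincreasing order) are [3, 1, 1].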